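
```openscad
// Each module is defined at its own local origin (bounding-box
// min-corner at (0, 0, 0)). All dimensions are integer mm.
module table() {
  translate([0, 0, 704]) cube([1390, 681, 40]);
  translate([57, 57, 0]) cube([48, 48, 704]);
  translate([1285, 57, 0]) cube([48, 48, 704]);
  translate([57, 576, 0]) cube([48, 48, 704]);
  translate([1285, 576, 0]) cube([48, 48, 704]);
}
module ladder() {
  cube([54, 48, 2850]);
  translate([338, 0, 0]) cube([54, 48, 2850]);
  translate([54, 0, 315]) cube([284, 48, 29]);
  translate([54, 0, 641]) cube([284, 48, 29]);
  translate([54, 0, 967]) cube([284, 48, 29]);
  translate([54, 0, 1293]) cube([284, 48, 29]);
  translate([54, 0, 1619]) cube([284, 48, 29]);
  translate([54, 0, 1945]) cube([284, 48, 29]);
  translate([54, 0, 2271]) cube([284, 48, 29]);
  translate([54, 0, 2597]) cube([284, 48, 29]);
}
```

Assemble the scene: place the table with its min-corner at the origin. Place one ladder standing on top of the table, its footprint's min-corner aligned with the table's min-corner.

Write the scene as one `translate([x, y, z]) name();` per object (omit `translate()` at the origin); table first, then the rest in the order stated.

table();
translate([0, 0, 744]) ladder();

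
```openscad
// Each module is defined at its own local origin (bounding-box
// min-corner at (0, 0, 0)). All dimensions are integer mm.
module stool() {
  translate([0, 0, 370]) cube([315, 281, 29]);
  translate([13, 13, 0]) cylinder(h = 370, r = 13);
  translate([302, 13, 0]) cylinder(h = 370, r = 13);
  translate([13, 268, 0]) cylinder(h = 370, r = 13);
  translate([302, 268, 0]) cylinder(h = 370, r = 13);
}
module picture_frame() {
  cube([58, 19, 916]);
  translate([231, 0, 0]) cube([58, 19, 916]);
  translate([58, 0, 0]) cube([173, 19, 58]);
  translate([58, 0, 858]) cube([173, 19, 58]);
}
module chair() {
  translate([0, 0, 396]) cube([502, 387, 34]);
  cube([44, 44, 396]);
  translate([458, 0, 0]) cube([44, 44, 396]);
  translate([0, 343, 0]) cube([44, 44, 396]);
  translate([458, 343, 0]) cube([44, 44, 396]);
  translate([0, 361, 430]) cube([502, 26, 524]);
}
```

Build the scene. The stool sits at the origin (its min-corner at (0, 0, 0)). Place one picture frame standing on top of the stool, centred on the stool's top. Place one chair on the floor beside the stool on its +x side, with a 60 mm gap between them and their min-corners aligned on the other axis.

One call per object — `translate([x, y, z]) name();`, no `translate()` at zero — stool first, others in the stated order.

stool();
translate([13, 131, 399]) picture_frame();
translate([375, 0, 0]) chair();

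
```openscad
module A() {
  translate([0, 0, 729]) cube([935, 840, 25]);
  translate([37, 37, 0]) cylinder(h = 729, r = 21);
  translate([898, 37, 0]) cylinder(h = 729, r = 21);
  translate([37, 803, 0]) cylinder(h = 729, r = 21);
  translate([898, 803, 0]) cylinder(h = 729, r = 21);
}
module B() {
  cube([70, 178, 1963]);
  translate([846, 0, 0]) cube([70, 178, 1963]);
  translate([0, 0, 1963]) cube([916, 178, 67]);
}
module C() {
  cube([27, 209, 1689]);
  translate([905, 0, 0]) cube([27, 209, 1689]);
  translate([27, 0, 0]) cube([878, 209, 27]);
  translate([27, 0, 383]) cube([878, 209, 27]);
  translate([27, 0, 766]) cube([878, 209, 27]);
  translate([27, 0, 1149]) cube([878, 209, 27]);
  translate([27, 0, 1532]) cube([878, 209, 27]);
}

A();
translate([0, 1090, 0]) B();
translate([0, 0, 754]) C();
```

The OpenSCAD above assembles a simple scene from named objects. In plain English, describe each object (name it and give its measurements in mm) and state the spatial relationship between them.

A is a table with a 935×840 mm rectangular top, 25 mm thick, top surface at z = 754 mm, supported by four round legs of 42 mm diameter, each leg's bounding box inset 16 mm from the nearest pair of top edges, running from the floor.

B is a rectangular door frame: two vertical jambs of 70×178 mm section, 1963 mm tall, with a clear opening 776 mm wide between their inner faces. A header 67 mm tall and 178 mm deep lies on top of the jambs and spans the full outside width.

C is an open bookshelf. Two side panels, each 27 mm thick, 209 mm deep and 1689 mm tall, stand 932 mm apart (outside-to-outside). Between them sit 5 shelves, each 27 mm thick and 209 mm deep, spanning the full gap between the sides. The bottom shelf rests on the floor (its underside at z = 0) and the clear gap between one shelf's top and the next shelf's underside is 356 mm.

The door frame is on the floor beside the table on its +y side. The bookshelf is on top of the table.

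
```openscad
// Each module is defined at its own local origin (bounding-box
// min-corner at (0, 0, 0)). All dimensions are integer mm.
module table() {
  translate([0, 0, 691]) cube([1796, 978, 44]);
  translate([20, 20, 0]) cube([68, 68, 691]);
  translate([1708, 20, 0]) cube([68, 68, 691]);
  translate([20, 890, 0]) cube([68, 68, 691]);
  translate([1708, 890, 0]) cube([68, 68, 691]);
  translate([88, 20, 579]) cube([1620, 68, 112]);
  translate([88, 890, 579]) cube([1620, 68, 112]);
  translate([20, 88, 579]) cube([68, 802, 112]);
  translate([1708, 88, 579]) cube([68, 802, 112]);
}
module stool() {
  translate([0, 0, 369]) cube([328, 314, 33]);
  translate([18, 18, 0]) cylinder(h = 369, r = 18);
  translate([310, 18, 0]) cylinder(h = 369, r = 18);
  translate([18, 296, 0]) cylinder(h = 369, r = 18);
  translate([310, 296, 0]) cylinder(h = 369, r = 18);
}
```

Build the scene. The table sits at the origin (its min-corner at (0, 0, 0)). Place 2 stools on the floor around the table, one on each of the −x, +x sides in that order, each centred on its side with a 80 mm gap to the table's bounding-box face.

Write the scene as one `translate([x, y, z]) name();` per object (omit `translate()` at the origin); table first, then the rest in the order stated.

table();
translate([-408, 332, 0]) stool();
translate([1876, 332, 0]) stool();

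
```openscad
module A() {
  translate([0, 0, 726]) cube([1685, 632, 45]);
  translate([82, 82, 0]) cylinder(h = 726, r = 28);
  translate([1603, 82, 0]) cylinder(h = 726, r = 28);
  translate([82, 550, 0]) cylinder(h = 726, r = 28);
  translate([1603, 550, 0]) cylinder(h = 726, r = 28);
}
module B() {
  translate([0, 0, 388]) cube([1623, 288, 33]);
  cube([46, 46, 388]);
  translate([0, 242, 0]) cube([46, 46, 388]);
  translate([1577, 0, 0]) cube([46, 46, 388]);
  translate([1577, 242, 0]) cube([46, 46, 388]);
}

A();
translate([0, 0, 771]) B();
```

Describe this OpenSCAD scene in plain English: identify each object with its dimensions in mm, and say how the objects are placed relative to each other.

A is a table: top 1685 mm (x) × 632 mm (y), 45 mm thick, upper face at z = 771 mm, on four round legs of 56 mm diameter, each leg's bounding box inset 54 mm from the nearest pair of top edges, running from z = 0 to the bottom of the top.

B is a bench: a 1623×288 mm seat slab, 33 mm thick, top at z = 421 mm, on four 46×46 mm square legs flush with the seat corners and standing on z = 0.

The bench is on top of the table.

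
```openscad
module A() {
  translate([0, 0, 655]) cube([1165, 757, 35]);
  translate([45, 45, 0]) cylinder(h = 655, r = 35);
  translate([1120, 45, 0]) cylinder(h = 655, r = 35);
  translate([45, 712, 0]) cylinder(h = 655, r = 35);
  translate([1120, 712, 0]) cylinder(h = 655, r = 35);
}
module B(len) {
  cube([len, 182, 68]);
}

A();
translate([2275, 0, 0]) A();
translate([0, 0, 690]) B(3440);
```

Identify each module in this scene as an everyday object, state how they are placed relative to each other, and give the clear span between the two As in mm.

A is a table. B is a beam. A beam spans the tops of two tables. The clear span between the two tables is 1110 mm.

Second table starts at x = 2275; first ends at x = 1165; clear span = 2275 − 1165 = 1110 mm.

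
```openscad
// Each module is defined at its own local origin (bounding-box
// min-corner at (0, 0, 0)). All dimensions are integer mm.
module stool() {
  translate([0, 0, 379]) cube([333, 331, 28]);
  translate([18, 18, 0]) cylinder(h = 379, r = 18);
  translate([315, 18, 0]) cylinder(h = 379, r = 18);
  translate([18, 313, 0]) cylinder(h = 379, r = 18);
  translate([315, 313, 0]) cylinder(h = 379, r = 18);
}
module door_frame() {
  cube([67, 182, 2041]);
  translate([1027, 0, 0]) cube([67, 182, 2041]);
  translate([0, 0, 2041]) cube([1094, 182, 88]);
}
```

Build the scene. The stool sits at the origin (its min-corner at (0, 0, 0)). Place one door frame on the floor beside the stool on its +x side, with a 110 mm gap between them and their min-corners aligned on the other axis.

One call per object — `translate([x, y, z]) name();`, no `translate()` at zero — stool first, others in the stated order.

stool();
translate([443, 0, 0]) door_frame();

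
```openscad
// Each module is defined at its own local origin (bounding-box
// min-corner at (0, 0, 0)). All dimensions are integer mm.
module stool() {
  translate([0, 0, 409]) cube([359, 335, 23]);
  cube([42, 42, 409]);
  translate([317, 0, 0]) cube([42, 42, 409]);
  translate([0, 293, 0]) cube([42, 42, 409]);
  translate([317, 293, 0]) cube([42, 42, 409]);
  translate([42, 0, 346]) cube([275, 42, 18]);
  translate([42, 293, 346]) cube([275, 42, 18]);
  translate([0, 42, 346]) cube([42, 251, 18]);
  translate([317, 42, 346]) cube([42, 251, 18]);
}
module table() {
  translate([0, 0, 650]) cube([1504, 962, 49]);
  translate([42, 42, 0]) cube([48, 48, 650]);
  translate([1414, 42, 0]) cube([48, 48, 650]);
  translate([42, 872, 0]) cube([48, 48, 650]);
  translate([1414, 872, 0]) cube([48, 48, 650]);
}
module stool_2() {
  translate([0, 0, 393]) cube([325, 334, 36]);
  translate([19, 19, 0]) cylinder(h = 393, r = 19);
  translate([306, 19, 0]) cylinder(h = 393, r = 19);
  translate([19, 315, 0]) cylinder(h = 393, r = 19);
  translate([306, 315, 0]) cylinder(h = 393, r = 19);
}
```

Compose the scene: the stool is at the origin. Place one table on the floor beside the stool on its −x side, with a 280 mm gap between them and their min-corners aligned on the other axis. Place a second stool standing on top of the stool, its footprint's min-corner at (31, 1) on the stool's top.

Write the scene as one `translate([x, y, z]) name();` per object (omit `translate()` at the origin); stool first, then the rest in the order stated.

stool();
translate([-1784, 0, 0]) table();
translate([31, 1, 432]) stool_2();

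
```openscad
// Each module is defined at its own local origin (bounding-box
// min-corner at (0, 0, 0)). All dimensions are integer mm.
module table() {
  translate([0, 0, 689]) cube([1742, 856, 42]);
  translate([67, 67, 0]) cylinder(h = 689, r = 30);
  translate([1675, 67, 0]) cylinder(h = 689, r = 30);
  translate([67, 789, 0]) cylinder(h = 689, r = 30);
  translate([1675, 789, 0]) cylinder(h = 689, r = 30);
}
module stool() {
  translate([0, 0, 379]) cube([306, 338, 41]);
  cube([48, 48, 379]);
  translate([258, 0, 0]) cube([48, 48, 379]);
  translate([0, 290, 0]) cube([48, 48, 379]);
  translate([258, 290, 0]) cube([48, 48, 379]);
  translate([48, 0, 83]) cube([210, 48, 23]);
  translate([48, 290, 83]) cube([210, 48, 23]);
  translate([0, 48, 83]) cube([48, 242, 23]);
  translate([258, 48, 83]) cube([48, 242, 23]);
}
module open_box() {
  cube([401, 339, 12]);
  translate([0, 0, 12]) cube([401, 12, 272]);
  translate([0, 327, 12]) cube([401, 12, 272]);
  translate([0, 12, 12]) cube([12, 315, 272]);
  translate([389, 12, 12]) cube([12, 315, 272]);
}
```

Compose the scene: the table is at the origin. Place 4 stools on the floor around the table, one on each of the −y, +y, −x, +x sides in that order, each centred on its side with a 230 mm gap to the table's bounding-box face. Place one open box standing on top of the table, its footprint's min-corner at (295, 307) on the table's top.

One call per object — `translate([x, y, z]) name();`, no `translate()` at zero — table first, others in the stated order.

table();
translate([718, -568, 0]) stool();
translate([718, 1086, 0]) stool();
translate([-536, 259, 0]) stool();
translate([1972, 259, 0]) stool();
translate([295, 307, 731]) open_box();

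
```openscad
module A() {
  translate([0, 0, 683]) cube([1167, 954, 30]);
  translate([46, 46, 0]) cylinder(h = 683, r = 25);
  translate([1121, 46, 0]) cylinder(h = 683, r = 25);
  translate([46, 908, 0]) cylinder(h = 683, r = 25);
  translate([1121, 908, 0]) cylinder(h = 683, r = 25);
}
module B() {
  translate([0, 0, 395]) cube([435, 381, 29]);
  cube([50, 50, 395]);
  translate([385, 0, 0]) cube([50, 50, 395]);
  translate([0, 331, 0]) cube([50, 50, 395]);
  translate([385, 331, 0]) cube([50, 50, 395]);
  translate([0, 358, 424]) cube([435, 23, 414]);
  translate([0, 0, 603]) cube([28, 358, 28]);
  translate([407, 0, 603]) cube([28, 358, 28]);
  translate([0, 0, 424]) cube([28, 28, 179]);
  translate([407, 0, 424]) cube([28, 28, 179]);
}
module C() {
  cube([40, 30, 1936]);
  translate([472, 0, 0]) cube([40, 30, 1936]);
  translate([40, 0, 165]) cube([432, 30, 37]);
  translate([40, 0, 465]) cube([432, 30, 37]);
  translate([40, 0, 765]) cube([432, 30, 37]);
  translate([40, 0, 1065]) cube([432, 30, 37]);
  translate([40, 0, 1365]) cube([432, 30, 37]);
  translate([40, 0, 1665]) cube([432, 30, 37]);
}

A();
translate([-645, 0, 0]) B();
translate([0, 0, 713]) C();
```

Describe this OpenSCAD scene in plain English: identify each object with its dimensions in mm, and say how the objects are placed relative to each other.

A is a table: top 1167 mm (x) × 954 mm (y), 30 mm thick, upper face at z = 713 mm, on four round legs of 50 mm diameter, each leg's bounding box inset 21 mm from the nearest pair of top edges, running from z = 0 to the bottom of the top.

B is a chair. The seat is a 435×381×29 mm slab with its top at z = 424 mm, on four 50×50 mm corner legs (flush with the seat edges, standing on z = 0). A flat backrest 23 mm thick, 414 mm tall, spans the full seat width and rises from the seat top along its +y edge, rear face flush with the rear of the seat. Two armrests of 28×28 mm section run along each side from the seat's front edge to the front of the backrest, top faces 207 mm above the seat top and outer faces flush with the seat's x-edges; a 28×28 mm post under the front of each armrest stands on the seat at the front corner.

C is a straight ladder. Two 40×30 mm vertical rails, 1936 mm tall, stand 512 mm apart (outside-to-outside) with their front faces coplanar on the −y side. 6 rungs, each 30 mm deep and 37 mm tall, span between the inner faces of the rails, front faces flush with the rails. The lowest rung's underside is at z = 165 mm and rungs are spaced 300 mm apart (underside to underside).

The chair is on the floor beside the table on its −x side. The ladder is on top of the table.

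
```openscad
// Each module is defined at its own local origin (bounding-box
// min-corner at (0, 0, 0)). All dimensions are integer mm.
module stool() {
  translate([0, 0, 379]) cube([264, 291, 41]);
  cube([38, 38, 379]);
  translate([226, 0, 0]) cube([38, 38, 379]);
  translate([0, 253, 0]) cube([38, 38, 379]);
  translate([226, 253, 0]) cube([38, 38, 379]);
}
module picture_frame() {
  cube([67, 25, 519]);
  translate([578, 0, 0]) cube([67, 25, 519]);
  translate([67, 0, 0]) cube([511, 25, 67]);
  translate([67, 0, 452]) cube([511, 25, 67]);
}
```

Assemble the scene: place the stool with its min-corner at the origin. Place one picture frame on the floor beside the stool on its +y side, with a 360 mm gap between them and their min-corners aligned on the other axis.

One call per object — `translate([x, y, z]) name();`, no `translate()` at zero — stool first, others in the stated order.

stool();
translate([0, 651, 0]) picture_frame();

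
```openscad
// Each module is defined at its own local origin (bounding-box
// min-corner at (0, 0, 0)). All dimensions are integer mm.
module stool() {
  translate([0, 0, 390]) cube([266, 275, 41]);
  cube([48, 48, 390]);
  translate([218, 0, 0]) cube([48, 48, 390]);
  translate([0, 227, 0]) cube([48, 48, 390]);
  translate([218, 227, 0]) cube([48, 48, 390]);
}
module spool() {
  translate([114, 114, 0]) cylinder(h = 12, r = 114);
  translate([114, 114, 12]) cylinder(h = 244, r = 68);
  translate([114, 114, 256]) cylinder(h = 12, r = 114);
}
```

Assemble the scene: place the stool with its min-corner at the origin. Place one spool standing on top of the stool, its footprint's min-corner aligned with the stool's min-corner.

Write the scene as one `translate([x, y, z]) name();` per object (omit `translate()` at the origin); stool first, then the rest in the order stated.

stool();
translate([0, 0, 431]) spool();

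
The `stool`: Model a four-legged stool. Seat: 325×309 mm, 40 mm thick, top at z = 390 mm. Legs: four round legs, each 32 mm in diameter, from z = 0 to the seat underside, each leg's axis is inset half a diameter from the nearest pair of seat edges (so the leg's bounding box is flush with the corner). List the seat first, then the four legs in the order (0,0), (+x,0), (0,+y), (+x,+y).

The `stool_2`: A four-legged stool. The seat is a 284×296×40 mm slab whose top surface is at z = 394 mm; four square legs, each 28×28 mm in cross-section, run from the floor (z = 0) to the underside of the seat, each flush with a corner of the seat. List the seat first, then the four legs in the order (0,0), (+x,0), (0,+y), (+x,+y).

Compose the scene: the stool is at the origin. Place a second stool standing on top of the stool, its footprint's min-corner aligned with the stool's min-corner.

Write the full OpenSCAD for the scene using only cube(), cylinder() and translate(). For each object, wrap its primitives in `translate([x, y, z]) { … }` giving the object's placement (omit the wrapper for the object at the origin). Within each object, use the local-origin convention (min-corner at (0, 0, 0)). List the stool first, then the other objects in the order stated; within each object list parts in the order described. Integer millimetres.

translate([0, 0, 350]) cube([325, 309, 40]);
translate([16, 16, 0]) cylinder(h = 350, r = 16);
translate([309, 16, 0]) cylinder(h = 350, r = 16);
translate([16, 293, 0]) cylinder(h = 350, r = 16);
translate([309, 293, 0]) cylinder(h = 350, r = 16);
translate([0, 0, 390]) {
  translate([0, 0, 354]) cube([284, 296, 40]);
  cube([28, 28, 354]);
  translate([256, 0, 0]) cube([28, 28, 354]);
  translate([0, 268, 0]) cube([28, 28, 354]);
  translate([256, 268, 0]) cube([28, 28, 354]);
}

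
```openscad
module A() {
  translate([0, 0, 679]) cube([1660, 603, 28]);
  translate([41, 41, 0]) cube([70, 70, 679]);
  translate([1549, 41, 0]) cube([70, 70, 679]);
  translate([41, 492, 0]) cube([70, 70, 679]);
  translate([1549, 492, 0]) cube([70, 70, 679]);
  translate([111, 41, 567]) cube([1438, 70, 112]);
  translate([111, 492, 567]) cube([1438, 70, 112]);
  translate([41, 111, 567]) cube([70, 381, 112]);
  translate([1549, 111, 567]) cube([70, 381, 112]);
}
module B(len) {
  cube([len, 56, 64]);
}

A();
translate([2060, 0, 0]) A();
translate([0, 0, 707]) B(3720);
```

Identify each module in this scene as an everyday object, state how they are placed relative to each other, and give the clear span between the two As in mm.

Second table starts at x = 2060; first ends at x = 1660; clear span = 2060 − 1660 = 400 mm.

A is a table. B is a beam. A beam spans the tops of two tables. The clear span between the two tables is 400 mm.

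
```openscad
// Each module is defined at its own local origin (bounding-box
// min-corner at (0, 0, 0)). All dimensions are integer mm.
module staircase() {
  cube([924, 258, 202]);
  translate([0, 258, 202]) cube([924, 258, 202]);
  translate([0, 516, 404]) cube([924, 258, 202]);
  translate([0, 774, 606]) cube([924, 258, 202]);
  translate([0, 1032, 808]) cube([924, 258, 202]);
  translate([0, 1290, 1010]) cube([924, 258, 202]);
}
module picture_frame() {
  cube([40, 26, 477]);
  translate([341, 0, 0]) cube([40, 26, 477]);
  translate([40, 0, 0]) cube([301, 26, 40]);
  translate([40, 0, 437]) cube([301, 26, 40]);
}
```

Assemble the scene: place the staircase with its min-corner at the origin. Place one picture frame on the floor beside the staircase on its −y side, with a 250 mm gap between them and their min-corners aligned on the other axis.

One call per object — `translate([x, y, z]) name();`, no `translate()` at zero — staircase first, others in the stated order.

staircase();
translate([0, -276, 0]) picture_frame();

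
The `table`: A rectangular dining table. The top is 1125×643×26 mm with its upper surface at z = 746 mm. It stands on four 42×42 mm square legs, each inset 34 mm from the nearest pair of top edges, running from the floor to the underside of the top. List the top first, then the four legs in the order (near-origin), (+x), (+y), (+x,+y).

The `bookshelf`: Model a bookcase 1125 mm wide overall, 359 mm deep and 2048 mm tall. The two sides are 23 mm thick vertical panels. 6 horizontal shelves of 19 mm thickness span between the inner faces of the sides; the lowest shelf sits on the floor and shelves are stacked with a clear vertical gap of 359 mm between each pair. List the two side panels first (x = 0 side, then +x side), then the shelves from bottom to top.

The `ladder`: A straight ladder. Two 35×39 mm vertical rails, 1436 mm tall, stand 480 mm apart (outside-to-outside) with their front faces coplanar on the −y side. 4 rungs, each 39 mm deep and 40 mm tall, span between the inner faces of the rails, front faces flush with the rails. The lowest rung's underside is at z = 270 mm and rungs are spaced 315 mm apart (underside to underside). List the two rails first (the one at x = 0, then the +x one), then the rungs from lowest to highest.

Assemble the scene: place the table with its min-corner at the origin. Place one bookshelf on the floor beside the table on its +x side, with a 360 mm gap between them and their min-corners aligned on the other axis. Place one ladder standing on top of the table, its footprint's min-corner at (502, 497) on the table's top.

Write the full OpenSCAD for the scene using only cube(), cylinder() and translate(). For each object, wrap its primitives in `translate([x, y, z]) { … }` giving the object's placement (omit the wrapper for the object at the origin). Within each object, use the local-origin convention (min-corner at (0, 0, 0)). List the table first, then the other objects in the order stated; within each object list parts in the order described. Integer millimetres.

translate([0, 0, 720]) cube([1125, 643, 26]);
translate([34, 34, 0]) cube([42, 42, 720]);
translate([1049, 34, 0]) cube([42, 42, 720]);
translate([34, 567, 0]) cube([42, 42, 720]);
translate([1049, 567, 0]) cube([42, 42, 720]);
translate([1485, 0, 0]) {
  cube([23, 359, 2048]);
  translate([1102, 0, 0]) cube([23, 359, 2048]);
  translate([23, 0, 0]) cube([1079, 359, 19]);
  translate([23, 0, 378]) cube([1079, 359, 19]);
  translate([23, 0, 756]) cube([1079, 359, 19]);
  translate([23, 0, 1134]) cube([1079, 359, 19]);
  translate([23, 0, 1512]) cube([1079, 359, 19]);
  translate([23, 0, 1890]) cube([1079, 359, 19]);
}
translate([502, 497, 746]) {
  cube([35, 39, 1436]);
  translate([445, 0, 0]) cube([35, 39, 1436]);
  translate([35, 0, 270]) cube([410, 39, 40]);
  translate([35, 0, 585]) cube([410, 39, 40]);
  translate([35, 0, 900]) cube([410, 39, 40]);
  translate([35, 0, 1215]) cube([410, 39, 40]);
}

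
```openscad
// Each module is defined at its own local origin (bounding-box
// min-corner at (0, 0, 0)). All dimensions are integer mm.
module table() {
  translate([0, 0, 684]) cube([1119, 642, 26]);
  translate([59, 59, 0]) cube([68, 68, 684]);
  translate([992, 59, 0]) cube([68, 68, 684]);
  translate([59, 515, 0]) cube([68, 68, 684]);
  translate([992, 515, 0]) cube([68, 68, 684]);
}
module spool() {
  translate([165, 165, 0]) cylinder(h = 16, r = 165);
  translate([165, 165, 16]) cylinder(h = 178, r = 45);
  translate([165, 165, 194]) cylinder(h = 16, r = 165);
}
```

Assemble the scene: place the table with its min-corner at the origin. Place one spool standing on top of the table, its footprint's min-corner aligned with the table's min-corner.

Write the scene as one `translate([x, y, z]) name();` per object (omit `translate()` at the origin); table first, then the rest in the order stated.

table();
translate([0, 0, 710]) spool();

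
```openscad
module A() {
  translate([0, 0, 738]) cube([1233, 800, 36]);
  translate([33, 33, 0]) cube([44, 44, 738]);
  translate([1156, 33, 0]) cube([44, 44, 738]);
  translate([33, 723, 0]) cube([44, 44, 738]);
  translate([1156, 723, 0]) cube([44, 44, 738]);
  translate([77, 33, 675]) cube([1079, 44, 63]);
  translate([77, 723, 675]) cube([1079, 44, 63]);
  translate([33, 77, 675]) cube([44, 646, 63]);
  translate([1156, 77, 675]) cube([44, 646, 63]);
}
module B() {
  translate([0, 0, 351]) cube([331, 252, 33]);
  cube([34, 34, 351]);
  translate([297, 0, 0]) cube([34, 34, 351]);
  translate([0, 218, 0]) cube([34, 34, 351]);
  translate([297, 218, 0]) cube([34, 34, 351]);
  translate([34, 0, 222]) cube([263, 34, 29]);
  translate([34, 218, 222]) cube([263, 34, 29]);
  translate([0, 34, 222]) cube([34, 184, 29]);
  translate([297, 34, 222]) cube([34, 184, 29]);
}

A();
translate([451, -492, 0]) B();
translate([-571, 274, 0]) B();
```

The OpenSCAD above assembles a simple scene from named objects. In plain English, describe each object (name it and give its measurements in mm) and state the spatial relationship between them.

A is a table with a 1233×800 mm rectangular top, 36 mm thick, top surface at z = 774 mm, supported by four 44×44 mm square legs, each inset 33 mm from the nearest pair of top edges, running from the floor. Four apron rails, 44 mm thick and 63 mm tall, run between adjacent legs with their top edges flush with the underside of the top and their outer faces flush with the legs' outer faces.

B is a four-legged stool. The seat is a 331×252×33 mm slab whose top surface is at z = 384 mm; four square legs, each 34×34 mm in cross-section, run from the floor (z = 0) to the underside of the seat, each flush with a corner of the seat. Four stretchers, 34 mm wide and 29 mm tall, connect adjacent legs with their undersides at z = 222 mm, each running between the inner faces of the legs it joins and aligned with the legs' outer faces on the other axis.

Two stools sit around the table at the −y, −x sides.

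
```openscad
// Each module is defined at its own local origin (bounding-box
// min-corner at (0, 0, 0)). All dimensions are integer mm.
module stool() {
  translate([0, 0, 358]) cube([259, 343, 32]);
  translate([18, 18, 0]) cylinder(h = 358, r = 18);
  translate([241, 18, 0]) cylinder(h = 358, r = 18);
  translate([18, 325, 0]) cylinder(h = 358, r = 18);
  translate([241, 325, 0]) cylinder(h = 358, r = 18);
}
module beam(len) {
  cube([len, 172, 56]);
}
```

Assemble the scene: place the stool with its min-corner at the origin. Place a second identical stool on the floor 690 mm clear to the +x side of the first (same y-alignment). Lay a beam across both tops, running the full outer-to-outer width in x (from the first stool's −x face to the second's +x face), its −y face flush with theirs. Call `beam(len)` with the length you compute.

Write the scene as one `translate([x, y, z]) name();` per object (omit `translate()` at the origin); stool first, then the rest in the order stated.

stool();
translate([949, 0, 0]) stool();
translate([0, 0, 390]) beam(1208);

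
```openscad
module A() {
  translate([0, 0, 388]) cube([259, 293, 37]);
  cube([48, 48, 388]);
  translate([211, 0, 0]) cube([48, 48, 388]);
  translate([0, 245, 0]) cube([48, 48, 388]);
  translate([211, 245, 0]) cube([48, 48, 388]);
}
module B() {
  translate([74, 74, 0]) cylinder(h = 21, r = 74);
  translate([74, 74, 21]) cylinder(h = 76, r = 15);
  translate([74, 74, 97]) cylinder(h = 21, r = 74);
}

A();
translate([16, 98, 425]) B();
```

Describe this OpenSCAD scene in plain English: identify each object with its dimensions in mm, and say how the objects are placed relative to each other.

A is a four-legged stool. The seat is a 259×293×37 mm slab whose top surface is at z = 425 mm; four square legs, each 48×48 mm in cross-section, run from the floor (z = 0) to the underside of the seat, each flush with a corner of the seat.

B is a spool: two coaxial disc flanges of radius 74 mm and thickness 21 mm, joined by a core cylinder of radius 15 mm and height 76 mm. The lower flange rests on z = 0 and the three cylinders share a vertical axis.

The spool is on top of the stool.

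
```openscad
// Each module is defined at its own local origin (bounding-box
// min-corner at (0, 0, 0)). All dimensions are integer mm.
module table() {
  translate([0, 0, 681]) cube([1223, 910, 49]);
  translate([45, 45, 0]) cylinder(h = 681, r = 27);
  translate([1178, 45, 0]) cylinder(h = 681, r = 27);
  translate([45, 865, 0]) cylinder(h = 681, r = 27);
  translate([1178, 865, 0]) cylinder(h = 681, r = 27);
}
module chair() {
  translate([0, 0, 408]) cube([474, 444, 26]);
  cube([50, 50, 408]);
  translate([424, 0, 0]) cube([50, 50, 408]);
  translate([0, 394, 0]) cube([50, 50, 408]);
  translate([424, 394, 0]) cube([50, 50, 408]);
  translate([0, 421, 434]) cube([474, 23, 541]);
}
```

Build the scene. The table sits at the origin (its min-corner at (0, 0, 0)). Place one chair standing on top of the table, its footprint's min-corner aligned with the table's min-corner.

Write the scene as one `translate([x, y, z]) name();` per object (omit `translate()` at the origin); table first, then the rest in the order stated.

table();
translate([0, 0, 730]) chair();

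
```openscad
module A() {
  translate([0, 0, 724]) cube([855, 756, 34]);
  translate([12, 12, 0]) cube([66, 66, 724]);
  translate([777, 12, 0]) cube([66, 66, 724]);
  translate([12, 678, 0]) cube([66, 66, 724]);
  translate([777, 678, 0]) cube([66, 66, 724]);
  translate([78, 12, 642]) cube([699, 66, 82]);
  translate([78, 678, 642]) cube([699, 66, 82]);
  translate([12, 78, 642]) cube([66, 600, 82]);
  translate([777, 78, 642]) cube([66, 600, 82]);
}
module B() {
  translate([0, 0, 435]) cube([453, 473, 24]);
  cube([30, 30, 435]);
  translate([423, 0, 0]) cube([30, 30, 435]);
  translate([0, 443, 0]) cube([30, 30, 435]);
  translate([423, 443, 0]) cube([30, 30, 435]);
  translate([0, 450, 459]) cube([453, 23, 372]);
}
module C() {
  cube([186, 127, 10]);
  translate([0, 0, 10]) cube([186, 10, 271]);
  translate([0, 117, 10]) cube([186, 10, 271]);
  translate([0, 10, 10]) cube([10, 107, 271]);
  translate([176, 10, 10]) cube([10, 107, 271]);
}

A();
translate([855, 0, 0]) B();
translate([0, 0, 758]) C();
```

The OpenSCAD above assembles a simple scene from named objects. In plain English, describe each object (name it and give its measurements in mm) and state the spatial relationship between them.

A is a rectangular dining table. The top is 855×756×34 mm with its upper surface at z = 758 mm. It stands on four 66×66 mm square legs, each inset 12 mm from the nearest pair of top edges, running from the floor to the underside of the top. Four apron rails, 66 mm thick and 82 mm tall, run between adjacent legs with their top edges flush with the underside of the top and their outer faces flush with the legs' outer faces.

B is a chair: 453×473 mm seat, 24 mm thick, top at z = 459 mm, on four 30 mm square corner legs flush with the seat edges. A 23 mm thick backrest slab spans the full seat width, extending 372 mm above the seat top, its back face flush with the seat's +y edge.

C is an open-topped rectangular box: outside dimensions 186×127×281 mm, with a uniform wall and base thickness of 10 mm. The base is a full 186×127 slab on the floor; four walls sit on top of the base. The front and back walls (the −y and +y sides) span the full width; the two side walls fit between them.

The chair is against the table's +x side, with their −y faces flush. The open box is on top of the table.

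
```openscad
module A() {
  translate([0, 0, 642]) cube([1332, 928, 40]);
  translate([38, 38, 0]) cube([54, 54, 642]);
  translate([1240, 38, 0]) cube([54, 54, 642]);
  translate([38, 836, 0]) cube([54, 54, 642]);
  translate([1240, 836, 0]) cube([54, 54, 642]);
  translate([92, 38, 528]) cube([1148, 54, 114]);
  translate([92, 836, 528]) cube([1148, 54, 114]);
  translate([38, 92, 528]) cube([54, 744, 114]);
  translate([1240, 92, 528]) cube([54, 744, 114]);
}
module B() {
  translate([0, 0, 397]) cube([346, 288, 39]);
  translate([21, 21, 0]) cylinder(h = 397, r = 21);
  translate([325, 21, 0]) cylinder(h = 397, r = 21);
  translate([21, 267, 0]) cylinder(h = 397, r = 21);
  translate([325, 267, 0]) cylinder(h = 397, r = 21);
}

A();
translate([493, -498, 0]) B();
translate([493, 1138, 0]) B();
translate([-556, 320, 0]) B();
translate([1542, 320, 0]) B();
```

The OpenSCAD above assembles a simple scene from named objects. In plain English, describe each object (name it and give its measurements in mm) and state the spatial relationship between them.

A is a table: top 1332 mm (x) × 928 mm (y), 40 mm thick, upper face at z = 682 mm, on four 54×54 mm square legs, each inset 38 mm from the nearest pair of top edges, running from z = 0 to the bottom of the top. Four apron rails, 54 mm thick and 114 mm tall, run between adjacent legs with their top edges flush with the underside of the top and their outer faces flush with the legs' outer faces.

B is a four-legged stool. The seat is a 346×288×39 mm slab whose top surface is at z = 436 mm; four round legs, each 42 mm in diameter, run from the floor (z = 0) to the underside of the seat, each leg's axis is inset half a diameter from the nearest pair of seat edges (so the leg's bounding box is flush with the corner).

Four stools sit around the table at the −y, +y, −x, +x sides.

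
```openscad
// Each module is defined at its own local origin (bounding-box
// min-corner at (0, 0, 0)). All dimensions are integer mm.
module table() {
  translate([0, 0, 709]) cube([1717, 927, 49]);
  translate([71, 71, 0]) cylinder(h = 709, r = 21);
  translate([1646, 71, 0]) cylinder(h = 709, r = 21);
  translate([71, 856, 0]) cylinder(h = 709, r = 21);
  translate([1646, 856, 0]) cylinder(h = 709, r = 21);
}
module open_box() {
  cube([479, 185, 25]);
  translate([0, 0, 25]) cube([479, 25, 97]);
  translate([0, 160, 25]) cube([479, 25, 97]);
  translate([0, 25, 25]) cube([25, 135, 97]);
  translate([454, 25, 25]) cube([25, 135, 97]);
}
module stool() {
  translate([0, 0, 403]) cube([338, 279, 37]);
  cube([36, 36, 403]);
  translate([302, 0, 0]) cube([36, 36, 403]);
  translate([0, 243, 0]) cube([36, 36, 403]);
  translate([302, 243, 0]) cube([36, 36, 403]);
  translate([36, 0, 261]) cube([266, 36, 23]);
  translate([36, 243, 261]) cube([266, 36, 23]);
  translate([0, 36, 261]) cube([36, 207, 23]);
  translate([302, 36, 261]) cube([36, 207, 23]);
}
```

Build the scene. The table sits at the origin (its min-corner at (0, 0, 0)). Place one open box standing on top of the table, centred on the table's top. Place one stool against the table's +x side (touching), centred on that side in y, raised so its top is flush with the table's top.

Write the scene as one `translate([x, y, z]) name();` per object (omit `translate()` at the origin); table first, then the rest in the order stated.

table();
translate([619, 371, 758]) open_box();
translate([1717, 324, 318]) stool();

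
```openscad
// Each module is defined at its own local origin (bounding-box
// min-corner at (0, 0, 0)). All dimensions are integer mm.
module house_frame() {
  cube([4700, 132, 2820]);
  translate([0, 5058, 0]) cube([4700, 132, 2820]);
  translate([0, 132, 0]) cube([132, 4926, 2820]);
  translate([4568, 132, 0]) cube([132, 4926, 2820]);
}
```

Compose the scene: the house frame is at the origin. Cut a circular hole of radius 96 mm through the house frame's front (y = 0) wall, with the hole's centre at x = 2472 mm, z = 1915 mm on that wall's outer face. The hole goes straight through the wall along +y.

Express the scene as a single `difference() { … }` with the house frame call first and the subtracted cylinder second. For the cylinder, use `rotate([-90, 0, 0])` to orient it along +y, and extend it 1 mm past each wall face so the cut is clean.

difference() {
  house_frame();
  translate([2472, -1, 1915]) rotate([-90, 0, 0]) cylinder(h = 134, r = 96);
}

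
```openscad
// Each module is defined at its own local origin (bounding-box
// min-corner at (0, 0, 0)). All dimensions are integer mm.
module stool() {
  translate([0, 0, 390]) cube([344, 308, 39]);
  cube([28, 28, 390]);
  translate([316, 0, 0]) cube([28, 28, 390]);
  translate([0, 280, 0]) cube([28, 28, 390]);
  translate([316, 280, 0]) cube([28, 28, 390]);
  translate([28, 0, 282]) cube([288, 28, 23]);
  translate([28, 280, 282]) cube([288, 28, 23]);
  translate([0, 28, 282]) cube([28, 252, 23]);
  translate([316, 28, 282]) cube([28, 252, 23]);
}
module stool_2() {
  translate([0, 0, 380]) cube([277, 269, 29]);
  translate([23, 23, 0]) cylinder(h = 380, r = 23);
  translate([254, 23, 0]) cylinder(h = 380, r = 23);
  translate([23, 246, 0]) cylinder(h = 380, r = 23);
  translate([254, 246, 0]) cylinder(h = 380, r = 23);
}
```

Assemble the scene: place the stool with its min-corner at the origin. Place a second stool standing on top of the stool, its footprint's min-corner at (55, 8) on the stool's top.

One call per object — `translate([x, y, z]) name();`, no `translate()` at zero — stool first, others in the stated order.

stool();
translate([55, 8, 429]) stool_2();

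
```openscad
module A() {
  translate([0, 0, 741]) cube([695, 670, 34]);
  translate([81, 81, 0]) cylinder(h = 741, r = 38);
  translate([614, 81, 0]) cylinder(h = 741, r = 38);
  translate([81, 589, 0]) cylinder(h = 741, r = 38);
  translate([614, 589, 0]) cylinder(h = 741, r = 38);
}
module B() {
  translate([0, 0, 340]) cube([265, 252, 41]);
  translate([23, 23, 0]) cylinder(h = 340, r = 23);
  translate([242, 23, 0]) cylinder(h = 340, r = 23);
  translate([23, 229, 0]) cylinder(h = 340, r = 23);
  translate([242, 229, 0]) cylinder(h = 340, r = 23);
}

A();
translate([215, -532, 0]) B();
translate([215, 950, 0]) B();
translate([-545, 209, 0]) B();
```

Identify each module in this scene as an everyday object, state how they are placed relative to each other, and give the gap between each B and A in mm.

Each stool's nearest face is 280 mm from the table's bounding box.

A is a table. B is a stool. Three stools sit around the table at the −y, +y, −x sides. The gap between each stool and the table is 280 mm.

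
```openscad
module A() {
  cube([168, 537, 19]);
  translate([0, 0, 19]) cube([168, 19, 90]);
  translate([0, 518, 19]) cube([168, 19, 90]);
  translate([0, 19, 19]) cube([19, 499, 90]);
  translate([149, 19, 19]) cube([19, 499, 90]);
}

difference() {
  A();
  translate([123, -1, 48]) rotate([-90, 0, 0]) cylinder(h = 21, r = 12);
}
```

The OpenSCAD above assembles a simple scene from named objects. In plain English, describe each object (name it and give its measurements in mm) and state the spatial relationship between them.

A is an open-topped rectangular box: outside dimensions 168×537×109 mm, with a uniform wall and base thickness of 19 mm. The base is a full 168×537 slab on the floor; four walls sit on top of the base. The front and back walls (the −y and +y sides) span the full width; the two side walls fit between them.

The open box has a circular hole of radius 12 mm through its front wall, centred at (x = 123, z = 48).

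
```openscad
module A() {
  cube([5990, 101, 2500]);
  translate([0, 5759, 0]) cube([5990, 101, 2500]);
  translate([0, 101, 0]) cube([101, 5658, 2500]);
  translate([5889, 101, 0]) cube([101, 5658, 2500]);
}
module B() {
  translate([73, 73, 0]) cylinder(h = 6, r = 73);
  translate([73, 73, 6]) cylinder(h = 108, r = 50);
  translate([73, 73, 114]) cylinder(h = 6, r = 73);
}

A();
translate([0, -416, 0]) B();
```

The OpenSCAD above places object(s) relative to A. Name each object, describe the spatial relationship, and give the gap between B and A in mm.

A is a house frame. B is a spool. The spool is on the floor beside the house frame on its −y side. The gap between the spool and the house frame is 270 mm.

The spool's nearest face is 270 mm from the house frame's −y face.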